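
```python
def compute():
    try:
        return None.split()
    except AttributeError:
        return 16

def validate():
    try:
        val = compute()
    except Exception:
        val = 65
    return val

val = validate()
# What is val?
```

Step-by-step execution trace:
1. `validate()` calls `compute()`.
2. In compute: `None.split()` raises AttributeError; `except AttributeError` catches it → returns 16.
3. In validate: `val = compute()` → val = 16. No exception reaches validate.
4. `except Exception` is skipped; validate returns 16.
5. val = 16.
Result: 16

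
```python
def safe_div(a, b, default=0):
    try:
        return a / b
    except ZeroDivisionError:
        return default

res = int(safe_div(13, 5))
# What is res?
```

Step-by-step execution trace:
1. `safe_div(13, 5)` enters try: `return 13 / 5` → returns 2.6. No exception raised.
2. `except ZeroDivisionError` is skipped.
3. `int(2.6)` → 2 → res = 2.
Result: 2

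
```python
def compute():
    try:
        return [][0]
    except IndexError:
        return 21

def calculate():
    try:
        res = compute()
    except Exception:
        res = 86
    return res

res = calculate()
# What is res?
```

Step-by-step execution trace:
1. `calculate()` calls `compute()`.
2. In compute: `[][0]` raises IndexError; `except IndexError` catches it → returns 21.
3. In calculate: `res = compute()` → res = 21. No exception reaches calculate.
4. `except Exception` is skipped; calculate returns 21.
5. res = 21.
Result: 21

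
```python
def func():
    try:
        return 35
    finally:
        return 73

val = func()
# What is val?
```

Step-by-step execution trace:
1. `func()` enters try: `return 35` sets pending return value 35.
2. Before returning, `finally: return 73` runs and overrides the pending return.
3. func() returns 73 → val = 73.
Result: 73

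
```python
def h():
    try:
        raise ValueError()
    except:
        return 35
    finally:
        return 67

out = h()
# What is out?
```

Step-by-step execution trace:
1. `h()` enters try: `raise ValueError()` raises ValueError.
2. bare `except` matches → `return 35` sets pending return value 35.
3. Before returning, `finally: return 67` runs and overrides the pending return.
4. h() returns 67 → out = 67.
Result: 67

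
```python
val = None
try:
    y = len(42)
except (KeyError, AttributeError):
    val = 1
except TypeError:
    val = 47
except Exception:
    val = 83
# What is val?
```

Step-by-step execution trace:
1. `y = len(42)` raises TypeError.
2. `except (KeyError, AttributeError)` does not match TypeError; skipped.
3. `except TypeError` matches (exact type match) → val = 47.
4. `except Exception` is not reached.
Result: 47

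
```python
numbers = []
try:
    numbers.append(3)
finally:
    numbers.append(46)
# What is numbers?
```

Step-by-step execution trace:
1. try: `numbers.append(3)` → numbers = [3].
2. The try body completes without raising.
3. finally always runs: `numbers.append(46)` → numbers = [3, 46].
Result: [3, 46]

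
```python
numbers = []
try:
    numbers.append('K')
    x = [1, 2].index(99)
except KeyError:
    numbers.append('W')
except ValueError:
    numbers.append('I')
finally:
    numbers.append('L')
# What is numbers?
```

Step-by-step execution trace:
1. try: `numbers.append('K')` → numbers = ['K'].
2. `x = [1, 2].index(99)` raises ValueError.
3. `except KeyError` does not match ValueError; skipped.
4. `except ValueError` matches → `numbers.append('I')` → numbers = ['K', 'I'].
5. finally always runs: `numbers.append('L')` → numbers = ['K', 'I', 'L'].
Result: ['K', 'I', 'L']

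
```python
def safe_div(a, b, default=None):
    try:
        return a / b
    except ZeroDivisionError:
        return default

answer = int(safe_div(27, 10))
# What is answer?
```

Step-by-step execution trace:
1. `safe_div(27, 10)` enters try: `return 27 / 10` → returns 2.7. No exception raised.
2. `except ZeroDivisionError` is skipped.
3. `int(2.7)` → 2 → answer = 2.
Result: 2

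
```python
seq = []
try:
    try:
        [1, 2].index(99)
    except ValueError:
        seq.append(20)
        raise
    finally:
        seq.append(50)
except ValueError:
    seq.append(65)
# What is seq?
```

Step-by-step execution trace:
1. Inner try: `[1, 2].index(99)` raises ValueError.
2. Inner `except ValueError` matches → `seq.append(20)` → seq = [20].
3. bare `raise` re-raises ValueError.
4. Inner `finally` runs during unwinding: `seq.append(50)` → seq = [20, 50].
5. Outer `except ValueError` matches → `seq.append(65)` → seq = [20, 50, 65].
Result: [20, 50, 65]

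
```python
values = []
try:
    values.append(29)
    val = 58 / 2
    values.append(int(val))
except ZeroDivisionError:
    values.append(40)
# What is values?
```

Step-by-step execution trace:
1. try: `values.append(29)` → values = [29].
2. `val = 58 / 2` → val = 29.0. No exception raised.
3. `values.append(int(val))` → values = [29, 29].
4. `except ZeroDivisionError` is skipped (no exception was raised).
Result: [29, 29]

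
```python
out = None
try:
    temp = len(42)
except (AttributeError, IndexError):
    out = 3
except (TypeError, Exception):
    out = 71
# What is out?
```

Step-by-step execution trace:
1. `temp = len(42)` raises TypeError.
2. `except (AttributeError, IndexError)` does not match TypeError; skipped.
3. `except (TypeError, Exception)` matches (TypeError is in the tuple) → out = 71.
Result: 71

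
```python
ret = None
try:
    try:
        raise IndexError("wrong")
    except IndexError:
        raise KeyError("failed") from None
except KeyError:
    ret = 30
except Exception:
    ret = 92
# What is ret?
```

Step-by-step execution trace:
1. Inner try raises IndexError; inner `except IndexError` catches it.
2. `raise KeyError(...) from None` raises KeyError (from None suppresses __context__, but the active exception is still KeyError).
3. Outer `except KeyError` matches → ret = 30.
4. `except Exception` is not reached.
Result: 30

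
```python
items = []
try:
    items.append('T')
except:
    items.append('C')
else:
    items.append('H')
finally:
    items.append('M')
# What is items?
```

Step-by-step execution trace:
1. try: `items.append('T')` → items = ['T']. No exception raised.
2. `except` is skipped.
3. `else` runs: `items.append('H')` → items = ['T', 'H'].
4. `finally` always runs: `items.append('M')` → items = ['T', 'H', 'M'].
Result: ['T', 'H', 'M']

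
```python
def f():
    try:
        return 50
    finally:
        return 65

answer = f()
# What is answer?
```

Step-by-step execution trace:
1. `f()` enters try: `return 50` sets pending return value 50.
2. Before returning, `finally: return 65` runs and overrides the pending return.
3. f() returns 65 → answer = 65.
Result: 65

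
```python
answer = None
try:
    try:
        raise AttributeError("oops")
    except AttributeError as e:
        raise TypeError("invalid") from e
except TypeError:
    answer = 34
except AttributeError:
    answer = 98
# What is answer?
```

Step-by-step execution trace:
1. Inner try raises AttributeError; inner `except AttributeError as e` catches it.
2. `raise TypeError(...) from e` raises TypeError (AttributeError is attached as __cause__, but only TypeError is active).
3. Outer `except TypeError` matches → answer = 34.
4. `except AttributeError` is not reached.
Result: 34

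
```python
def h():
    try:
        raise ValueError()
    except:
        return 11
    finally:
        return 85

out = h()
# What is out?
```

Step-by-step execution trace:
1. `h()` enters try: `raise ValueError()` raises ValueError.
2. bare `except` matches → `return 11` sets pending return value 11.
3. Before returning, `finally: return 85` runs and overrides the pending return.
4. h() returns 85 → out = 85.
Result: 85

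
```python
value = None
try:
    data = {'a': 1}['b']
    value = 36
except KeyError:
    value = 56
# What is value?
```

Step-by-step execution trace:
1. `data = {'a': 1}['b']` raises KeyError.
2. `value = 36` is not reached.
3. `except KeyError` matches → value = 56.
Result: 56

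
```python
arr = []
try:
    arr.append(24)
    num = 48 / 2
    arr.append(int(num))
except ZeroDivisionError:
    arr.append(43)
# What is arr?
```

Step-by-step execution trace:
1. try: `arr.append(24)` → arr = [24].
2. `num = 48 / 2` → num = 24.0. No exception raised.
3. `arr.append(int(num))` → arr = [24, 24].
4. `except ZeroDivisionError` is skipped (no exception was raised).
Result: [24, 24]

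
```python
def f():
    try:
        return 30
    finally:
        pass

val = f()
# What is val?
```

Step-by-step execution trace:
1. `f()` enters try: `return 30` sets pending return value 30.
2. Before returning, `finally: pass` runs (no effect).
3. f() returns 30 → val = 30.
Result: 30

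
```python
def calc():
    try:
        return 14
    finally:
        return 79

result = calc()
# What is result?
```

Step-by-step execution trace:
1. `calc()` enters try: `return 14` sets pending return value 14.
2. Before returning, `finally: return 79` runs and overrides the pending return.
3. calc() returns 79 → result = 79.
Result: 79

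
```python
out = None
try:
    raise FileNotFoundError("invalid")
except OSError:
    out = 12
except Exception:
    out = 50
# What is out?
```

Step-by-step execution trace:
1. `raise FileNotFoundError(...)` raises FileNotFoundError.
2. `except OSError` matches (FileNotFoundError is a subclass of OSError) → out = 12.
3. `except Exception` is not reached.
Result: 12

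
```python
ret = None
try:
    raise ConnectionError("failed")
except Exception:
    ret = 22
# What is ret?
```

Step-by-step execution trace:
1. `raise ConnectionError(...)` raises ConnectionError.
2. `except Exception` matches (ConnectionError is a subclass of Exception) → ret = 22.
Result: 22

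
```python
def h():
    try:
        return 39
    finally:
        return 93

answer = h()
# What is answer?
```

Step-by-step execution trace:
1. `h()` enters try: `return 39` sets pending return value 39.
2. Before returning, `finally: return 93` runs and overrides the pending return.
3. h() returns 93 → answer = 93.
Result: 93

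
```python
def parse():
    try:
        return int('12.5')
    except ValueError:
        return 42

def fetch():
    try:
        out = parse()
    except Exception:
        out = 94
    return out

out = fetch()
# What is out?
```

Step-by-step execution trace:
1. `fetch()` calls `parse()`.
2. In parse: `int('12.5')` raises ValueError; `except ValueError` catches it → returns 42.
3. In fetch: `out = parse()` → out = 42. No exception reaches fetch.
4. `except Exception` is skipped; fetch returns 42.
5. out = 42.
Result: 42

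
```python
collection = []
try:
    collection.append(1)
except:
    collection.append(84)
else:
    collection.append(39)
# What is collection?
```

Step-by-step execution trace:
1. try: `collection.append(1)` → collection = [1]. No exception raised.
2. `except` is skipped.
3. `else` runs (try completed without exception): `collection.append(39)` → collection = [1, 39].
Result: [1, 39]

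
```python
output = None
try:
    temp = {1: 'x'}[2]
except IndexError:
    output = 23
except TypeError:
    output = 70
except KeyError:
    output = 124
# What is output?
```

Step-by-step execution trace:
1. `temp = {1: 'x'}[2]` raises KeyError.
2. `except IndexError` does not match KeyError; skipped.
3. `except TypeError` does not match KeyError; skipped.
4. `except KeyError` matches → output = 124.
Result: 124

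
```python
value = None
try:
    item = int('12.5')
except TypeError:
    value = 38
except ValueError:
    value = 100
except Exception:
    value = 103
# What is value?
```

Step-by-step execution trace:
1. `item = int('12.5')` raises ValueError.
2. `except TypeError` does not match ValueError; skipped.
3. `except ValueError` matches → value = 100.
4. Remaining except clauses are skipped.
Result: 100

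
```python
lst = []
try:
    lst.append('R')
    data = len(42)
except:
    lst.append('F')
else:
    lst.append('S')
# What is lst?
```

Step-by-step execution trace:
1. try: `lst.append('R')` → lst = ['R'].
2. `data = len(42)` raises TypeError.
3. bare `except` matches → `lst.append('F')` → lst = ['R', 'F'].
4. `else` is skipped (an exception was raised).
Result: ['R', 'F']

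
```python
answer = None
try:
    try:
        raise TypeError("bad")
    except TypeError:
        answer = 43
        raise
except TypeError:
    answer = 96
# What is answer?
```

Step-by-step execution trace:
1. Inner try: `raise TypeError("bad")` raises TypeError.
2. Inner `except TypeError` matches → answer = 43.
3. bare `raise` re-raises the same TypeError.
4. Outer `except TypeError` matches → answer = 96.
Result: 96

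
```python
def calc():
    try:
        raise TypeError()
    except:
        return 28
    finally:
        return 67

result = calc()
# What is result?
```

Step-by-step execution trace:
1. `calc()` enters try: `raise TypeError()` raises TypeError.
2. bare `except` matches → `return 28` sets pending return value 28.
3. Before returning, `finally: return 67` runs and overrides the pending return.
4. calc() returns 67 → result = 67.
Result: 67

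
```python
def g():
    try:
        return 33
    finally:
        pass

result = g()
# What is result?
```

Step-by-step execution trace:
1. `g()` enters try: `return 33` sets pending return value 33.
2. Before returning, `finally: pass` runs (no effect).
3. g() returns 33 → result = 33.
Result: 33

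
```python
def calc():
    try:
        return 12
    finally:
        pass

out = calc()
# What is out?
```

Step-by-step execution trace:
1. `calc()` enters try: `return 12` sets pending return value 12.
2. Before returning, `finally: pass` runs (no effect).
3. calc() returns 12 → out = 12.
Result: 12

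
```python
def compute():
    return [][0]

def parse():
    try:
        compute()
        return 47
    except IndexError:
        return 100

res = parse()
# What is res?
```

Step-by-step execution trace:
1. `parse()` calls `compute()`.
2. `compute()` evaluates `[][0]`, which raises IndexError; it propagates to the caller.
3. `return 47` is not reached.
4. `except IndexError` in parse matches → returns 100.
5. res = 100.
Result: 100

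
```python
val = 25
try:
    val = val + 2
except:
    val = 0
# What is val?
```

Step-by-step execution trace:
1. val starts at 25.
2. try: `val = val + 2` → val = 27. No exception raised.
3. `except` is skipped.
Result: 27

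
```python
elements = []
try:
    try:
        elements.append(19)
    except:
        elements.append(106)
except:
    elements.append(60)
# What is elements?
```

Step-by-step execution trace:
1. Inner try: `elements.append(19)` → elements = [19]. No exception raised.
2. Inner `except` is skipped.
3. Inner try completes normally; outer `except` is skipped.
Result: [19]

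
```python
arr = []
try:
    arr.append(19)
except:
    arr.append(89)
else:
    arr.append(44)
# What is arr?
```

Step-by-step execution trace:
1. try: `arr.append(19)` → arr = [19]. No exception raised.
2. `except` is skipped.
3. `else` runs (try completed without exception): `arr.append(44)` → arr = [19, 44].
Result: [19, 44]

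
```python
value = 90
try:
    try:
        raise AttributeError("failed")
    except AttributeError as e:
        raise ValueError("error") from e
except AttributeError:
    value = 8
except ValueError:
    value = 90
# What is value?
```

Step-by-step execution trace:
1. Inner try raises AttributeError; inner `except AttributeError as e` catches it.
2. `raise ValueError(...) from e` raises ValueError (AttributeError is attached as __cause__, but only ValueError is active).
3. Outer `except AttributeError` does not match ValueError; skipped.
4. Outer `except ValueError` matches → value = 90.
Result: 90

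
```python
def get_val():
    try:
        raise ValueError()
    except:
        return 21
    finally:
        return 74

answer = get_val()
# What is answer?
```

Step-by-step execution trace:
1. `get_val()` enters try: `raise ValueError()` raises ValueError.
2. bare `except` matches → `return 21` sets pending return value 21.
3. Before returning, `finally: return 74` runs and overrides the pending return.
4. get_val() returns 74 → answer = 74.
Result: 74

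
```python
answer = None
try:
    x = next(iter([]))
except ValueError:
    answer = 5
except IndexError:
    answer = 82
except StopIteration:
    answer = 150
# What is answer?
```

Step-by-step execution trace:
1. `x = next(iter([]))` raises StopIteration.
2. `except ValueError` does not match StopIteration; skipped.
3. `except IndexError` does not match StopIteration; skipped.
4. `except StopIteration` matches → answer = 150.
Result: 150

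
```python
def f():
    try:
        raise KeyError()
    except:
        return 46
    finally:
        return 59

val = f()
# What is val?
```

Step-by-step execution trace:
1. `f()` enters try: `raise KeyError()` raises KeyError.
2. bare `except` matches → `return 46` sets pending return value 46.
3. Before returning, `finally: return 59` runs and overrides the pending return.
4. f() returns 59 → val = 59.
Result: 59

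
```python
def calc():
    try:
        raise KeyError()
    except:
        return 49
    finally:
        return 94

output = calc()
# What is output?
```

Step-by-step execution trace:
1. `calc()` enters try: `raise KeyError()` raises KeyError.
2. bare `except` matches → `return 49` sets pending return value 49.
3. Before returning, `finally: return 94` runs and overrides the pending return.
4. calc() returns 94 → output = 94.
Result: 94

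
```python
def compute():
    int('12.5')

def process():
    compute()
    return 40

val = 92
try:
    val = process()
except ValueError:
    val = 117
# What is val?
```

Step-by-step execution trace:
1. val starts at 92.
2. try: `process()` calls `compute()`.
3. `compute()` evaluates `int('12.5')`, which raises ValueError; it propagates through process (uncaught).
4. `return 40` in process is not reached; the assignment to val does not complete.
5. `except ValueError` matches → val = 117.
Result: 117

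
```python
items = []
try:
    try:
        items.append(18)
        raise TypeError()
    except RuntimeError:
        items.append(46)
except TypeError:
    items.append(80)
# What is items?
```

Step-by-step execution trace:
1. Inner try: `items.append(18)` → items = [18].
2. `raise TypeError()` raises TypeError.
3. Inner `except RuntimeError` does not match TypeError; exception propagates to outer try.
4. Outer `except TypeError` matches → `items.append(80)` → items = [18, 80].
Result: [18, 80]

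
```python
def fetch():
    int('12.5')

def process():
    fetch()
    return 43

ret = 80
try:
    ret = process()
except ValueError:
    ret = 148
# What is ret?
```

Step-by-step execution trace:
1. ret starts at 80.
2. try: `process()` calls `fetch()`.
3. `fetch()` evaluates `int('12.5')`, which raises ValueError; it propagates through process (uncaught).
4. `return 43` in process is not reached; the assignment to ret does not complete.
5. `except ValueError` matches → ret = 148.
Result: 148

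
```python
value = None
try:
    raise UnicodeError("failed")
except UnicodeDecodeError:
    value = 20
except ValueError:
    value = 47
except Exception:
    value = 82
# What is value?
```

Step-by-step execution trace:
1. `raise UnicodeError(...)` raises UnicodeError.
2. `except UnicodeDecodeError` does not match (UnicodeError is not a subclass of UnicodeDecodeError); skipped.
3. `except ValueError` matches (UnicodeError is a subclass of ValueError) → value = 47.
4. `except Exception` is not reached.
Result: 47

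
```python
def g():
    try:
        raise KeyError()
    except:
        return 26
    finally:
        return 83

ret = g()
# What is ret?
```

Step-by-step execution trace:
1. `g()` enters try: `raise KeyError()` raises KeyError.
2. bare `except` matches → `return 26` sets pending return value 26.
3. Before returning, `finally: return 83` runs and overrides the pending return.
4. g() returns 83 → ret = 83.
Result: 83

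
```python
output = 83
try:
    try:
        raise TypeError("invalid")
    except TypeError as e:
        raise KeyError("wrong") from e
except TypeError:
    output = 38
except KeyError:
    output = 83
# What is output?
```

Step-by-step execution trace:
1. Inner try raises TypeError; inner `except TypeError as e` catches it.
2. `raise KeyError(...) from e` raises KeyError (TypeError is attached as __cause__, but only KeyError is active).
3. Outer `except TypeError` does not match KeyError; skipped.
4. Outer `except KeyError` matches → output = 83.
Result: 83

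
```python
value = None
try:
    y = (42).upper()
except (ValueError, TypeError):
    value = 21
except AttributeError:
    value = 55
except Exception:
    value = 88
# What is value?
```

Step-by-step execution trace:
1. `y = (42).upper()` raises AttributeError.
2. `except (ValueError, TypeError)` does not match AttributeError; skipped.
3. `except AttributeError` matches (exact type match) → value = 55.
4. `except Exception` is not reached.
Result: 55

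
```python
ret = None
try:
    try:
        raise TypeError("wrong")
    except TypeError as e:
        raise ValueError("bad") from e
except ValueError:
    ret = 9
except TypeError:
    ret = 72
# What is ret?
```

Step-by-step execution trace:
1. Inner try raises TypeError; inner `except TypeError as e` catches it.
2. `raise ValueError(...) from e` raises ValueError (TypeError is attached as __cause__, but only ValueError is active).
3. Outer `except ValueError` matches → ret = 9.
4. `except TypeError` is not reached.
Result: 9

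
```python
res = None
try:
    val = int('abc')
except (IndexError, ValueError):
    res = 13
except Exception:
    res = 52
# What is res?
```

Step-by-step execution trace:
1. `val = int('abc')` raises ValueError.
2. `except (IndexError, ValueError)` matches (ValueError is in the tuple) → res = 13.
3. `except Exception` is not reached.
Result: 13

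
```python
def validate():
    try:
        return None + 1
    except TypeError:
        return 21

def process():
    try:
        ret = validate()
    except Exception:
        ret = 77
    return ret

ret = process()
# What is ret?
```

Step-by-step execution trace:
1. `process()` calls `validate()`.
2. In validate: `None + 1` raises TypeError; `except TypeError` catches it → returns 21.
3. In process: `ret = validate()` → ret = 21. No exception reaches process.
4. `except Exception` is skipped; process returns 21.
5. ret = 21.
Result: 21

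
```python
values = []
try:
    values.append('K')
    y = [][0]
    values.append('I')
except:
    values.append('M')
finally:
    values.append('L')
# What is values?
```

Step-by-step execution trace:
1. try: `values.append('K')` → values = ['K'].
2. `y = [][0]` raises IndexError; `values.append('I')` is not reached.
3. bare `except` matches → `values.append('M')` → values = ['K', 'M'].
4. finally always runs: `values.append('L')` → values = ['K', 'M', 'L'].
Result: ['K', 'M', 'L']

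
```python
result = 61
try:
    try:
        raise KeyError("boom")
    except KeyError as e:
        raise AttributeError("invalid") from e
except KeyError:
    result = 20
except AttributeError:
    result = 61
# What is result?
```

Step-by-step execution trace:
1. Inner try raises KeyError; inner `except KeyError as e` catches it.
2. `raise AttributeError(...) from e` raises AttributeError (KeyError is attached as __cause__, but only AttributeError is active).
3. Outer `except KeyError` does not match AttributeError; skipped.
4. Outer `except AttributeError` matches → result = 61.
Result: 61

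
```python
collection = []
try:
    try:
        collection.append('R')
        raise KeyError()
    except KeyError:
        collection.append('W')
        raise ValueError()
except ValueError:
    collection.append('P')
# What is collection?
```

Step-by-step execution trace:
1. Inner try: `collection.append('R')` → collection = ['R'].
2. `raise KeyError()` raises KeyError.
3. Inner `except KeyError` matches → `collection.append('W')` → collection = ['R', 'W'].
4. `raise ValueError()` raises ValueError; propagates to outer try.
5. Outer `except ValueError` matches → `collection.append('P')` → collection = ['R', 'W', 'P'].
Result: ['R', 'W', 'P']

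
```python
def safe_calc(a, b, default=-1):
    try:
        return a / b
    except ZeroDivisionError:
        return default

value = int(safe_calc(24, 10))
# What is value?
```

Step-by-step execution trace:
1. `safe_calc(24, 10)` enters try: `return 24 / 10` → returns 2.4. No exception raised.
2. `except ZeroDivisionError` is skipped.
3. `int(2.4)` → 2 → value = 2.
Result: 2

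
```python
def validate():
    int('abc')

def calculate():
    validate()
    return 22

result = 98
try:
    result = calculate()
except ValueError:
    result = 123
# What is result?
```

Step-by-step execution trace:
1. result starts at 98.
2. try: `calculate()` calls `validate()`.
3. `validate()` evaluates `int('abc')`, which raises ValueError; it propagates through calculate (uncaught).
4. `return 22` in calculate is not reached; the assignment to result does not complete.
5. `except ValueError` matches → result = 123.
Result: 123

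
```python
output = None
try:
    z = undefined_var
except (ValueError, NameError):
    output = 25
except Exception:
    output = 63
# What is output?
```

Step-by-step execution trace:
1. `z = undefined_var` raises NameError.
2. `except (ValueError, NameError)` matches (NameError is in the tuple) → output = 25.
3. `except Exception` is not reached.
Result: 25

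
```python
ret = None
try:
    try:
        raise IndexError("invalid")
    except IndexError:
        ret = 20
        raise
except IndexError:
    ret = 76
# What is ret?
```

Step-by-step execution trace:
1. Inner try: `raise IndexError("invalid")` raises IndexError.
2. Inner `except IndexError` matches → ret = 20.
3. bare `raise` re-raises the same IndexError.
4. Outer `except IndexError` matches → ret = 76.
Result: 76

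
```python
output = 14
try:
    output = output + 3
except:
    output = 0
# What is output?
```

Step-by-step execution trace:
1. output starts at 14.
2. try: `output = output + 3` → output = 17. No exception raised.
3. `except` is skipped.
Result: 17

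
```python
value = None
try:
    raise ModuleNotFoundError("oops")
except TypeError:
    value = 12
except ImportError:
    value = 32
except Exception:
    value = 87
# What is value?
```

Step-by-step execution trace:
1. `raise ModuleNotFoundError(...)` raises ModuleNotFoundError.
2. `except TypeError` does not match (ModuleNotFoundError is not a subclass of TypeError); skipped.
3. `except ImportError` matches (ModuleNotFoundError is a subclass of ImportError) → value = 32.
4. `except Exception` is not reached.
Result: 32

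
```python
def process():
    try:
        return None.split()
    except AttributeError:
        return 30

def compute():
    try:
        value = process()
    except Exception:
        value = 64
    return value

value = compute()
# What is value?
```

Step-by-step execution trace:
1. `compute()` calls `process()`.
2. In process: `None.split()` raises AttributeError; `except AttributeError` catches it → returns 30.
3. In compute: `value = process()` → value = 30. No exception reaches compute.
4. `except Exception` is skipped; compute returns 30.
5. value = 30.
Result: 30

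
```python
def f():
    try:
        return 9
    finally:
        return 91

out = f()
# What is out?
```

Step-by-step execution trace:
1. `f()` enters try: `return 9` sets pending return value 9.
2. Before returning, `finally: return 91` runs and overrides the pending return.
3. f() returns 91 → out = 91.
Result: 91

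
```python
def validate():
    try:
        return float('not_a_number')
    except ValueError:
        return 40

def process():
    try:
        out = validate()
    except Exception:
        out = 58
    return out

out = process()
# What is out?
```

Step-by-step execution trace:
1. `process()` calls `validate()`.
2. In validate: `float('not_a_number')` raises ValueError; `except ValueError` catches it → returns 40.
3. In process: `out = validate()` → out = 40. No exception reaches process.
4. `except Exception` is skipped; process returns 40.
5. out = 40.
Result: 40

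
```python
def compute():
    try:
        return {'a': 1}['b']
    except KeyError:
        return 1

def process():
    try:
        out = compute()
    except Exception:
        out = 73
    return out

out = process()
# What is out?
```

Step-by-step execution trace:
1. `process()` calls `compute()`.
2. In compute: `{'a': 1}['b']` raises KeyError; `except KeyError` catches it → returns 1.
3. In process: `out = compute()` → out = 1. No exception reaches process.
4. `except Exception` is skipped; process returns 1.
5. out = 1.
Result: 1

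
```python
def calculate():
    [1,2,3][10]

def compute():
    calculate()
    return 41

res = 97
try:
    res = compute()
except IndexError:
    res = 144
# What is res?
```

Step-by-step execution trace:
1. res starts at 97.
2. try: `compute()` calls `calculate()`.
3. `calculate()` evaluates `[1,2,3][10]`, which raises IndexError; it propagates through compute (uncaught).
4. `return 41` in compute is not reached; the assignment to res does not complete.
5. `except IndexError` matches → res = 144.
Result: 144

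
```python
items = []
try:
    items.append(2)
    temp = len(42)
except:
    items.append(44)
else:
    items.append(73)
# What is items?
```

Step-by-step execution trace:
1. try: `items.append(2)` → items = [2].
2. `temp = len(42)` raises TypeError.
3. bare `except` matches → `items.append(44)` → items = [2, 44].
4. `else` is skipped (an exception was raised).
Result: [2, 44]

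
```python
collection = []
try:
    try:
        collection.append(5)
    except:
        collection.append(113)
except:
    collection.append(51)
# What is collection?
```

Step-by-step execution trace:
1. Inner try: `collection.append(5)` → collection = [5]. No exception raised.
2. Inner `except` is skipped.
3. Inner try completes normally; outer `except` is skipped.
Result: [5]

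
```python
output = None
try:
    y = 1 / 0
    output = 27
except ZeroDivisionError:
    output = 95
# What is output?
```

Step-by-step execution trace:
1. `y = 1 / 0` raises ZeroDivisionError.
2. `output = 27` is not reached.
3. `except ZeroDivisionError` matches → output = 95.
Result: 95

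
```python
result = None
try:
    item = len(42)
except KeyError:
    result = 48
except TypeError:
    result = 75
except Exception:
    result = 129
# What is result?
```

Step-by-step execution trace:
1. `item = len(42)` raises TypeError.
2. `except KeyError` does not match TypeError; skipped.
3. `except TypeError` matches → result = 75.
4. Remaining except clauses are skipped.
Result: 75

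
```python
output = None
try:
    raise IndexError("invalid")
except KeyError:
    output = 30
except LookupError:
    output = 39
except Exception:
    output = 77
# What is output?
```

Step-by-step execution trace:
1. `raise IndexError(...)` raises IndexError.
2. `except KeyError` does not match (IndexError is not a subclass of KeyError); skipped.
3. `except LookupError` matches (IndexError is a subclass of LookupError) → output = 39.
4. `except Exception` is not reached.
Result: 39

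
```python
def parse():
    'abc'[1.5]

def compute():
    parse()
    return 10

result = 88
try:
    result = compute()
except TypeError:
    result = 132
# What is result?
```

Step-by-step execution trace:
1. result starts at 88.
2. try: `compute()` calls `parse()`.
3. `parse()` evaluates `'abc'[1.5]`, which raises TypeError; it propagates through compute (uncaught).
4. `return 10` in compute is not reached; the assignment to result does not complete.
5. `except TypeError` matches → result = 132.
Result: 132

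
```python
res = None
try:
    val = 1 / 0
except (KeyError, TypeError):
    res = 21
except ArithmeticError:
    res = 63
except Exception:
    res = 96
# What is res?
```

Step-by-step execution trace:
1. `val = 1 / 0` raises ZeroDivisionError.
2. `except (KeyError, TypeError)` does not match ZeroDivisionError; skipped.
3. `except ArithmeticError` matches (ZeroDivisionError is a subclass of ArithmeticError) → res = 63.
4. `except Exception` is not reached.
Result: 63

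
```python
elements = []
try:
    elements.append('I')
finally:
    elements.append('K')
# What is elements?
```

Step-by-step execution trace:
1. try: `elements.append('I')` → elements = ['I'].
2. The try body completes without raising.
3. finally always runs: `elements.append('K')` → elements = ['I', 'K'].
Result: ['I', 'K']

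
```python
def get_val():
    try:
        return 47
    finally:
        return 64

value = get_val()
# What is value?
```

Step-by-step execution trace:
1. `get_val()` enters try: `return 47` sets pending return value 47.
2. Before returning, `finally: return 64` runs and overrides the pending return.
3. get_val() returns 64 → value = 64.
Result: 64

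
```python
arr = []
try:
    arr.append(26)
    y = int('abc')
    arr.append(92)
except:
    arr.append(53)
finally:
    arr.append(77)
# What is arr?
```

Step-by-step execution trace:
1. try: `arr.append(26)` → arr = [26].
2. `y = int('abc')` raises ValueError; `arr.append(92)` is not reached.
3. bare `except` matches → `arr.append(53)` → arr = [26, 53].
4. finally always runs: `arr.append(77)` → arr = [26, 53, 77].
Result: [26, 53, 77]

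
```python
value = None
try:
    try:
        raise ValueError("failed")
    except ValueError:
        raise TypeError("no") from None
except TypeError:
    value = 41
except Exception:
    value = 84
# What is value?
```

Step-by-step execution trace:
1. Inner try raises ValueError; inner `except ValueError` catches it.
2. `raise TypeError(...) from None` raises TypeError (from None suppresses __context__, but the active exception is still TypeError).
3. Outer `except TypeError` matches → value = 41.
4. `except Exception` is not reached.
Result: 41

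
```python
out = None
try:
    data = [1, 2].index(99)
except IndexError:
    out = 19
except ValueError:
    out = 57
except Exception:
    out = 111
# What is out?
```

Step-by-step execution trace:
1. `data = [1, 2].index(99)` raises ValueError.
2. `except IndexError` does not match ValueError; skipped.
3. `except ValueError` matches → out = 57.
4. Remaining except clauses are skipped.
Result: 57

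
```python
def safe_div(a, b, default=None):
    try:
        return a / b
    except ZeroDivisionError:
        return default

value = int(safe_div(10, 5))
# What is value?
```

Step-by-step execution trace:
1. `safe_div(10, 5)` enters try: `return 10 / 5` → returns 2.0. No exception raised.
2. `except ZeroDivisionError` is skipped.
3. `int(2.0)` → 2 → value = 2.
Result: 2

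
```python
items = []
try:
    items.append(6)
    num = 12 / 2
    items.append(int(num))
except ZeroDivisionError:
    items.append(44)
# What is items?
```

Step-by-step execution trace:
1. try: `items.append(6)` → items = [6].
2. `num = 12 / 2` → num = 6.0. No exception raised.
3. `items.append(int(num))` → items = [6, 6].
4. `except ZeroDivisionError` is skipped (no exception was raised).
Result: [6, 6]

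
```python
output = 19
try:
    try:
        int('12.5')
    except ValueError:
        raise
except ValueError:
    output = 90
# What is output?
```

Step-by-step execution trace:
1. Inner try: `int('12.5')` raises ValueError.
2. Inner `except ValueError` matches; bare `raise` re-raises the same ValueError.
3. Outer `except ValueError` matches → output = 90.
Result: 90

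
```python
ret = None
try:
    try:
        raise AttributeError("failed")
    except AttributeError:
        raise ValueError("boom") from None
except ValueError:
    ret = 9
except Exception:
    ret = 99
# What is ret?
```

Step-by-step execution trace:
1. Inner try raises AttributeError; inner `except AttributeError` catches it.
2. `raise ValueError(...) from None` raises ValueError (from None suppresses __context__, but the active exception is still ValueError).
3. Outer `except ValueError` matches → ret = 9.
4. `except Exception` is not reached.
Result: 9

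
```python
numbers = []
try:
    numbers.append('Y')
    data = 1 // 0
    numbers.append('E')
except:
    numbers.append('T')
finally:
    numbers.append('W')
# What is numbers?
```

Step-by-step execution trace:
1. try: `numbers.append('Y')` → numbers = ['Y'].
2. `data = 1 // 0` raises ZeroDivisionError; `numbers.append('E')` is not reached.
3. bare `except` matches → `numbers.append('T')` → numbers = ['Y', 'T'].
4. finally always runs: `numbers.append('W')` → numbers = ['Y', 'T', 'W'].
Result: ['Y', 'T', 'W']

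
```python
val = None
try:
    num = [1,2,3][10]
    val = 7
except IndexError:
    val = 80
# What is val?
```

Step-by-step execution trace:
1. `num = [1,2,3][10]` raises IndexError.
2. `val = 7` is not reached.
3. `except IndexError` matches → val = 80.
Result: 80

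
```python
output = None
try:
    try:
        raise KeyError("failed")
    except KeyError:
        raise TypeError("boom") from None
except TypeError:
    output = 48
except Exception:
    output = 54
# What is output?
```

Step-by-step execution trace:
1. Inner try raises KeyError; inner `except KeyError` catches it.
2. `raise TypeError(...) from None` raises TypeError (from None suppresses __context__, but the active exception is still TypeError).
3. Outer `except TypeError` matches → output = 48.
4. `except Exception` is not reached.
Result: 48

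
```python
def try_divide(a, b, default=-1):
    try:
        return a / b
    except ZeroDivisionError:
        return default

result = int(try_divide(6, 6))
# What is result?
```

Step-by-step execution trace:
1. `try_divide(6, 6)` enters try: `return 6 / 6` → returns 1.0. No exception raised.
2. `except ZeroDivisionError` is skipped.
3. `int(1.0)` → 1 → result = 1.
Result: 1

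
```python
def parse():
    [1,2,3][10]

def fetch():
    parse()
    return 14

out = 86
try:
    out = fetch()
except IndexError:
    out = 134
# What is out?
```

Step-by-step execution trace:
1. out starts at 86.
2. try: `fetch()` calls `parse()`.
3. `parse()` evaluates `[1,2,3][10]`, which raises IndexError; it propagates through fetch (uncaught).
4. `return 14` in fetch is not reached; the assignment to out does not complete.
5. `except IndexError` matches → out = 134.
Result: 134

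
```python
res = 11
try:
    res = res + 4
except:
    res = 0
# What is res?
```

Step-by-step execution trace:
1. res starts at 11.
2. try: `res = res + 4` → res = 15. No exception raised.
3. `except` is skipped.
Result: 15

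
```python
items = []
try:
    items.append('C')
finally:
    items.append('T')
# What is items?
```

Step-by-step execution trace:
1. try: `items.append('C')` → items = ['C'].
2. The try body completes without raising.
3. finally always runs: `items.append('T')` → items = ['C', 'T'].
Result: ['C', 'T']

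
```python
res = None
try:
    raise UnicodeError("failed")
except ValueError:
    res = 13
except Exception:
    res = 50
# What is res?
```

Step-by-step execution trace:
1. `raise UnicodeError(...)` raises UnicodeError.
2. `except ValueError` matches (UnicodeError is a subclass of ValueError) → res = 13.
3. `except Exception` is not reached.
Result: 13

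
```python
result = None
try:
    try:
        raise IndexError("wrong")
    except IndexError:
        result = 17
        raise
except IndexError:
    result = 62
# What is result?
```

Step-by-step execution trace:
1. Inner try: `raise IndexError("wrong")` raises IndexError.
2. Inner `except IndexError` matches → result = 17.
3. bare `raise` re-raises the same IndexError.
4. Outer `except IndexError` matches → result = 62.
Result: 62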